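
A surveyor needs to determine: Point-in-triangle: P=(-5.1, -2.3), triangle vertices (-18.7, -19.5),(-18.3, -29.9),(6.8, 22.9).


Cross products: AB x AP = 148.32, BC x BP = -4.2, CA x CP = 138.04
All same sign? no

No, outside


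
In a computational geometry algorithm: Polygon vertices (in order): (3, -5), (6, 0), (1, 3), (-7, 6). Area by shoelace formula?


Shoelace sum: (3*0 - 6*(-5)) + (6*3 - 1*0) + (1*6 - (-7)*3) + ((-7)*(-5) - 3*6)
= 92
Area = |92|/2 = 46

46


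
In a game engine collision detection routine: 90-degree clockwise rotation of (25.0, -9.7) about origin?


90° CW: (x,y) -> (y, -x)
(25,-9.7) -> (-9.7, -25)

(-9.7, -25)


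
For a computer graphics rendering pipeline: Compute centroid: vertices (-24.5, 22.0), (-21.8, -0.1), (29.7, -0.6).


Centroid = ((x_A+x_B+x_C)/3, (y_A+y_B+y_C)/3)
= (((-24.5)+(-21.8)+29.7)/3, (22+(-0.1)+(-0.6))/3)
= (-5.5333, 7.1)

(-5.5333, 7.1)


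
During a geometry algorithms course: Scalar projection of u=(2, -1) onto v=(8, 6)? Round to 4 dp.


u.v = 10, |v| = sqrt(100) = 10
Scalar projection = u.v / |v| = 10 / sqrt(100) = 1

1


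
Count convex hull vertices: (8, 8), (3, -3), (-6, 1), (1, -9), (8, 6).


Convex hull vertices (CCW): (-6, 1), (1, -9), (8, 6), (8, 8)
Count = 4

4


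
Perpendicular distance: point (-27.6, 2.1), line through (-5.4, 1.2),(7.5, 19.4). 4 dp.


|cross product| = 415.65
|line direction| = sqrt(497.65) = 22.3081
Distance = 415.65/sqrt(497.65) = 18.6323

18.6323


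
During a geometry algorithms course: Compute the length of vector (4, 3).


|u| = sqrt(4^2 + 3^2) = sqrt(25) = 5

5


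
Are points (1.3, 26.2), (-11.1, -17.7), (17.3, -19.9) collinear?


Cross product: ((-11.1)-1.3)*((-19.9)-26.2) - ((-17.7)-26.2)*(17.3-1.3)
= 1274.04

No, not collinear


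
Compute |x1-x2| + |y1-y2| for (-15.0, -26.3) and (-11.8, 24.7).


|(-15)-(-11.8)| + |(-26.3)-24.7| = 3.2 + 51 = 54.2

54.2


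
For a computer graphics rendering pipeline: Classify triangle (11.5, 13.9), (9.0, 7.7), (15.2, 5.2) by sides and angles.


Side lengths squared: AB^2=44.69, BC^2=44.69, CA^2=89.38
Sorted: [44.69, 44.69, 89.38]
By sides: Isosceles, By angles: Right

Isosceles, Right


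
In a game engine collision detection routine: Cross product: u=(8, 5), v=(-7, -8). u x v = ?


u x v = u_x*v_y - u_y*v_x = 8*(-8) - 5*(-7)
= (-64) - (-35) = -29

-29


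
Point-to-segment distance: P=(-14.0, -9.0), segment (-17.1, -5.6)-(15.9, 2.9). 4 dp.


Project P onto AB: t = 0.0632 (clamped to [0,1])
Closest point on segment: (-15.0141, -5.0627)
Distance: 4.0658

4.0658


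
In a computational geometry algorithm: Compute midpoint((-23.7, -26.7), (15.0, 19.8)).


M = (((-23.7)+15)/2, ((-26.7)+19.8)/2)
= (-4.35, -3.45)

(-4.35, -3.45)


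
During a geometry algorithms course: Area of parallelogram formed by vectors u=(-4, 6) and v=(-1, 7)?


|u x v| = |(-4)*7 - 6*(-1)|
= |(-28) - (-6)| = 22

22


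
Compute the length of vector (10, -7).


|u| = sqrt(10^2 + (-7)^2) = sqrt(149) = 12.2066

12.2066


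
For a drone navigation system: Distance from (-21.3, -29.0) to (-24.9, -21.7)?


dx=-3.6, dy=7.3
d^2 = (-3.6)^2 + 7.3^2 = 66.25
d = sqrt(66.25) = 8.1394

8.1394


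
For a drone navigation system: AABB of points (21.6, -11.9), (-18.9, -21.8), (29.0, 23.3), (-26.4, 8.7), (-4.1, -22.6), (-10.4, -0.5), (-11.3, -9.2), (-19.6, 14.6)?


x range: [-26.4, 29]
y range: [-22.6, 23.3]
Bounding box: (-26.4,-22.6) to (29,23.3)

(-26.4,-22.6) to (29,23.3)


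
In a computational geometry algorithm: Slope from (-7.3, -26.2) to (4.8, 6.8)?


slope = (y2-y1)/(x2-x1) = (6.8-(-26.2))/(4.8-(-7.3)) = 33/12.1 = 2.7273

2.7273


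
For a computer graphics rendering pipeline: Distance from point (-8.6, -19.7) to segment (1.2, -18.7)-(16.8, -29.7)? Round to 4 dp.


Project P onto AB: t = 0 (clamped to [0,1])
Closest point on segment: (1.2, -18.7)
Distance: 9.8509

9.8509


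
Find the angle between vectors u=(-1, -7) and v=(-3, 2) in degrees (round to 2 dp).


u.v = -11, |u| = sqrt(50) = 7.0711, |v| = sqrt(13) = 3.6056
cos(theta) = u.v/(|u||v|) = -11/sqrt(650) = -0.431455
theta = acos(-0.431455) = 115.56 degrees

115.56 degrees


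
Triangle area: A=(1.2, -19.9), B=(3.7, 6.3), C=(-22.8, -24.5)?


Area = |x_A(y_B-y_C) + x_B(y_C-y_A) + x_C(y_A-y_B)|/2
= |36.96 + (-17.02) + 597.36|/2
= 617.3/2 = 308.65

308.65


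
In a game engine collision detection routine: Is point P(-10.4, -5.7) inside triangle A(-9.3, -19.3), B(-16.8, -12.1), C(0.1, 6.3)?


Cross products: AB x AP = -94.08, BC x BP = -9.6, CA x CP = -156
All same sign? yes

Yes, inside


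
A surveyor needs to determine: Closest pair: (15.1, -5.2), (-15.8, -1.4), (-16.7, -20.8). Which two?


d(P0,P1) = 31.1328, d(P0,P2) = 35.4203, d(P1,P2) = 19.4209
Closest: P1 and P2

Closest pair: (-15.8, -1.4) and (-16.7, -20.8), distance = 19.4209


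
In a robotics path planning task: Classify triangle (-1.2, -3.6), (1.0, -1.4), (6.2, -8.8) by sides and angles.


Side lengths squared: AB^2=9.68, BC^2=81.8, CA^2=81.8
Sorted: [9.68, 81.8, 81.8]
By sides: Isosceles, By angles: Acute

Isosceles, Acute


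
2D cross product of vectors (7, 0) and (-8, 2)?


u x v = u_x*v_y - u_y*v_x = 7*2 - 0*(-8)
= 14 - 0 = 14

14


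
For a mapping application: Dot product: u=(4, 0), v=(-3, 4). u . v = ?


u . v = u_x*v_x + u_y*v_y = 4*(-3) + 0*4
= (-12) + 0 = -12

-12


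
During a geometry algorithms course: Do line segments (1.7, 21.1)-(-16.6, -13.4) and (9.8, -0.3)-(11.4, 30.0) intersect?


Cross products: d1=279.67, d2=778.96, d3=671.07, d4=171.78
d1*d2 < 0 and d3*d4 < 0? no

No, they don't intersect


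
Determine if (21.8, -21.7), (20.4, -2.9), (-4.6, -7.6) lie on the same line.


Cross product: (20.4-21.8)*((-7.6)-(-21.7)) - ((-2.9)-(-21.7))*((-4.6)-21.8)
= 476.58

No, not collinear


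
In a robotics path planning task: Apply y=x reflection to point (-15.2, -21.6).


Reflection over y=x: (x,y) -> (y,x)
(-15.2, -21.6) -> (-21.6, -15.2)

(-21.6, -15.2)


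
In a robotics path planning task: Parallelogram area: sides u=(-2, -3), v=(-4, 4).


|u x v| = |(-2)*4 - (-3)*(-4)|
= |(-8) - 12| = 20

20


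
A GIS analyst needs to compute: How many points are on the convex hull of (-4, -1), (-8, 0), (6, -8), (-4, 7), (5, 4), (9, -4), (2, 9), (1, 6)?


Convex hull vertices (CCW): (-8, 0), (6, -8), (9, -4), (5, 4), (2, 9), (-4, 7)
Count = 6

6


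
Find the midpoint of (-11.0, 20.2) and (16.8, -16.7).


M = (((-11)+16.8)/2, (20.2+(-16.7))/2)
= (2.9, 1.75)

(2.9, 1.75)


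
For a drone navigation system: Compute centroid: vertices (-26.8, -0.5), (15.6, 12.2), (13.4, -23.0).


Centroid = ((x_A+x_B+x_C)/3, (y_A+y_B+y_C)/3)
= (((-26.8)+15.6+13.4)/3, ((-0.5)+12.2+(-23))/3)
= (0.7333, -3.7667)

(0.7333, -3.7667)


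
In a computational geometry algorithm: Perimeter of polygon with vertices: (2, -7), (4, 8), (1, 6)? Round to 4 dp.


Sides: (2, -7)->(4, 8): sqrt(229) = 15.132746, (4, 8)->(1, 6): sqrt(13) = 3.605551, (1, 6)->(2, -7): sqrt(170) = 13.038405
Sum = 31.776702
Perimeter = 31.7767

31.7767


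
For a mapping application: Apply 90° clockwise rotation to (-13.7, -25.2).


90° CW: (x,y) -> (y, -x)
(-13.7,-25.2) -> (-25.2, 13.7)

(-25.2, 13.7)


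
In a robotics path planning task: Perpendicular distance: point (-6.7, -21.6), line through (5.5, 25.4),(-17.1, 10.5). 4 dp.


|cross product| = 880.42
|line direction| = sqrt(732.77) = 27.0697
Distance = 880.42/sqrt(732.77) = 32.5242

32.5242


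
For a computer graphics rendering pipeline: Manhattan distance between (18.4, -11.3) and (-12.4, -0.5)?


|18.4-(-12.4)| + |(-11.3)-(-0.5)| = 30.8 + 10.8 = 41.6

41.6


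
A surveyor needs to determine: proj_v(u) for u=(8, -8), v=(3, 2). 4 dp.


u.v = 8, |v| = sqrt(13) = 3.6056
Scalar projection = u.v / |v| = 8 / sqrt(13) = 2.2188

2.2188


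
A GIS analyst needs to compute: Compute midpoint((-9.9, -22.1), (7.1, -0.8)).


M = (((-9.9)+7.1)/2, ((-22.1)+(-0.8))/2)
= (-1.4, -11.45)

(-1.4, -11.45)


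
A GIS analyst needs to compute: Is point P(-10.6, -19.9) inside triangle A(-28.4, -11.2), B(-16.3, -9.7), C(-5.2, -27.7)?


Cross products: AB x AP = -131.97, BC x BP = -10.62, CA x CP = -91.86
All same sign? yes

Yes, inside


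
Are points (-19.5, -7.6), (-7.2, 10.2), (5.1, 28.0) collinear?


Cross product: ((-7.2)-(-19.5))*(28-(-7.6)) - (10.2-(-7.6))*(5.1-(-19.5))
= 0

Yes, collinear


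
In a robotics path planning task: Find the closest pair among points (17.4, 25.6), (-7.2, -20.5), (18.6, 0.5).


d(P0,P1) = 52.2529, d(P0,P2) = 25.1287, d(P1,P2) = 33.2662
Closest: P0 and P2

Closest pair: (17.4, 25.6) and (18.6, 0.5), distance = 25.1287


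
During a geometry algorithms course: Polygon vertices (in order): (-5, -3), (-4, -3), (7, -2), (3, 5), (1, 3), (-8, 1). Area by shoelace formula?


Shoelace sum: ((-5)*(-3) - (-4)*(-3)) + ((-4)*(-2) - 7*(-3)) + (7*5 - 3*(-2)) + (3*3 - 1*5) + (1*1 - (-8)*3) + ((-8)*(-3) - (-5)*1)
= 131
Area = |131|/2 = 65.5

65.5


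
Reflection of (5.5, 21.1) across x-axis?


Reflection over x-axis: (x,y) -> (x,-y)
(5.5, 21.1) -> (5.5, -21.1)

(5.5, -21.1)


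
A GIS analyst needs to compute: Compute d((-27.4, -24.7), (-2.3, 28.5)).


dx=25.1, dy=53.2
d^2 = 25.1^2 + 53.2^2 = 3460.25
d = sqrt(3460.25) = 58.8239

58.8239


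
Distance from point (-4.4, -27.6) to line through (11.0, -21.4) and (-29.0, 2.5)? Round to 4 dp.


|cross product| = 616.06
|line direction| = sqrt(2171.21) = 46.5962
Distance = 616.06/sqrt(2171.21) = 13.2212

13.2212


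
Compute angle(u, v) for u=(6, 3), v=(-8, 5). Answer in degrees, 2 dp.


u.v = -33, |u| = sqrt(45) = 6.7082, |v| = sqrt(89) = 9.434
cos(theta) = u.v/(|u||v|) = -33/sqrt(4005) = -0.52145
theta = acos(-0.52145) = 121.43 degrees

121.43 degrees


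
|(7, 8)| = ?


|u| = sqrt(7^2 + 8^2) = sqrt(113) = 10.6301

10.6301


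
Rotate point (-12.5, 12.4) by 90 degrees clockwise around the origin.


90° CW: (x,y) -> (y, -x)
(-12.5,12.4) -> (12.4, 12.5)

(12.4, 12.5)


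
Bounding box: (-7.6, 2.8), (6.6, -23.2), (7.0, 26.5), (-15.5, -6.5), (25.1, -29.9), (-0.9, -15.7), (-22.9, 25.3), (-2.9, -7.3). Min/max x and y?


x range: [-22.9, 25.1]
y range: [-29.9, 26.5]
Bounding box: (-22.9,-29.9) to (25.1,26.5)

(-22.9,-29.9) to (25.1,26.5)


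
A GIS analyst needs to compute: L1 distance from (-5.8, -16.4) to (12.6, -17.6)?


|(-5.8)-12.6| + |(-16.4)-(-17.6)| = 18.4 + 1.2 = 19.6

19.6


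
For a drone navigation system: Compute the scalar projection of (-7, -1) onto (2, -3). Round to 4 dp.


u.v = -11, |v| = sqrt(13) = 3.6056
Scalar projection = u.v / |v| = -11 / sqrt(13) = -3.0509

-3.0509


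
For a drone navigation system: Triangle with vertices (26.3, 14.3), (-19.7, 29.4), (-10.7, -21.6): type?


Side lengths squared: AB^2=2344.01, BC^2=2682, CA^2=2657.81
Sorted: [2344.01, 2657.81, 2682]
By sides: Scalene, By angles: Acute

Scalene, Acute


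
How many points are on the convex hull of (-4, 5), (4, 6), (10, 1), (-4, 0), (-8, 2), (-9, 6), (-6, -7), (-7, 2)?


Convex hull vertices (CCW): (-9, 6), (-6, -7), (10, 1), (4, 6)
Count = 4

4


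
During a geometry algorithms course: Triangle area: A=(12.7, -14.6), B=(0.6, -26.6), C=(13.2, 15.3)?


Area = |x_A(y_B-y_C) + x_B(y_C-y_A) + x_C(y_A-y_B)|/2
= |(-532.13) + 17.94 + 158.4|/2
= 355.79/2 = 177.895

177.895


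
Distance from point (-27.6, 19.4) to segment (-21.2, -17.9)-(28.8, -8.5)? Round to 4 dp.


Project P onto AB: t = 0.0118 (clamped to [0,1])
Closest point on segment: (-20.6085, -17.7888)
Distance: 37.8403

37.8403


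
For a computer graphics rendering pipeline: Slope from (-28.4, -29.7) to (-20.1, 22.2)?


slope = (y2-y1)/(x2-x1) = (22.2-(-29.7))/((-20.1)-(-28.4)) = 51.9/8.3 = 6.253

6.253


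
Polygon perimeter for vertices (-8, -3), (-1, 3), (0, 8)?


Sides: (-8, -3)->(-1, 3): sqrt(85) = 9.219544, (-1, 3)->(0, 8): sqrt(26) = 5.09902, (0, 8)->(-8, -3): sqrt(185) = 13.601471
Sum = 27.920035
Perimeter = 27.92

27.92


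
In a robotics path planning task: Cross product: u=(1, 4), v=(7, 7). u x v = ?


u x v = u_x*v_y - u_y*v_x = 1*7 - 4*7
= 7 - 28 = -21

-21


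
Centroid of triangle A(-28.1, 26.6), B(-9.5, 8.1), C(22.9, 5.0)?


Centroid = ((x_A+x_B+x_C)/3, (y_A+y_B+y_C)/3)
= (((-28.1)+(-9.5)+22.9)/3, (26.6+8.1+5)/3)
= (-4.9, 13.2333)

(-4.9, 13.2333)


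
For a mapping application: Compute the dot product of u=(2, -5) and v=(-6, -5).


u . v = u_x*v_x + u_y*v_y = 2*(-6) + (-5)*(-5)
= (-12) + 25 = 13

13


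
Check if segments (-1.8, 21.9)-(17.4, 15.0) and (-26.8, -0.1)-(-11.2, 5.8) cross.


Cross products: d1=195.7, d2=-25.22, d3=-594.9, d4=-373.98
d1*d2 < 0 and d3*d4 < 0? no

No, they don't intersect


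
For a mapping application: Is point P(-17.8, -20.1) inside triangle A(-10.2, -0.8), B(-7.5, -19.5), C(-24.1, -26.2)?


Cross products: AB x AP = -194.23, BC x BP = -59.05, CA x CP = -75.23
All same sign? yes

Yes, inside


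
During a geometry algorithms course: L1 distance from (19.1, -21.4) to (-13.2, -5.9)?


|19.1-(-13.2)| + |(-21.4)-(-5.9)| = 32.3 + 15.5 = 47.8

47.8


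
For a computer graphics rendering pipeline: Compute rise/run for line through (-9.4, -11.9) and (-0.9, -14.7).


slope = (y2-y1)/(x2-x1) = ((-14.7)-(-11.9))/((-0.9)-(-9.4)) = (-2.8)/8.5 = -0.3294

-0.3294


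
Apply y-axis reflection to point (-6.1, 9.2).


Reflection over y-axis: (x,y) -> (-x,y)
(-6.1, 9.2) -> (6.1, 9.2)

(6.1, 9.2)


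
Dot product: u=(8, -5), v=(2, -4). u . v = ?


u . v = u_x*v_x + u_y*v_y = 8*2 + (-5)*(-4)
= 16 + 20 = 36

36


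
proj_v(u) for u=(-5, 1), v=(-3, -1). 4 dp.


u.v = 14, |v| = sqrt(10) = 3.1623
Scalar projection = u.v / |v| = 14 / sqrt(10) = 4.4272

4.4272


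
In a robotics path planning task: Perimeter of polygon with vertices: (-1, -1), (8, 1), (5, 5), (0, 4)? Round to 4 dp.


Sides: (-1, -1)->(8, 1): sqrt(85) = 9.219544, (8, 1)->(5, 5): sqrt(25) = 5, (5, 5)->(0, 4): sqrt(26) = 5.09902, (0, 4)->(-1, -1): sqrt(26) = 5.09902
Sum = 24.417584
Perimeter = 24.4176

24.4176


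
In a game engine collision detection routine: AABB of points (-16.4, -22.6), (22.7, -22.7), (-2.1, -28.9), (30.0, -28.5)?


x range: [-16.4, 30]
y range: [-28.9, -22.6]
Bounding box: (-16.4,-28.9) to (30,-22.6)

(-16.4,-28.9) to (30,-22.6)


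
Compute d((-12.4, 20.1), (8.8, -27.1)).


dx=21.2, dy=-47.2
d^2 = 21.2^2 + (-47.2)^2 = 2677.28
d = sqrt(2677.28) = 51.7424

51.7424


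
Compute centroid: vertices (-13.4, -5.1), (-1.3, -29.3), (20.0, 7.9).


Centroid = ((x_A+x_B+x_C)/3, (y_A+y_B+y_C)/3)
= (((-13.4)+(-1.3)+20)/3, ((-5.1)+(-29.3)+7.9)/3)
= (1.7667, -8.8333)

(1.7667, -8.8333)


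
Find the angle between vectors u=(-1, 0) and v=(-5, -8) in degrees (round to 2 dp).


u.v = 5, |u| = sqrt(1) = 1, |v| = sqrt(89) = 9.434
cos(theta) = u.v/(|u||v|) = 5/sqrt(89) = 0.529999
theta = acos(0.529999) = 57.99 degrees

57.99 degrees


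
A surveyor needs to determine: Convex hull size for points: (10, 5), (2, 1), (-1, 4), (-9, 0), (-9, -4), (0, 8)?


Convex hull vertices (CCW): (-9, -4), (2, 1), (10, 5), (0, 8), (-9, 0)
Count = 5

5


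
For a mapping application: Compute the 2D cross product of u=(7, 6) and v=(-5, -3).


u x v = u_x*v_y - u_y*v_x = 7*(-3) - 6*(-5)
= (-21) - (-30) = 9

9


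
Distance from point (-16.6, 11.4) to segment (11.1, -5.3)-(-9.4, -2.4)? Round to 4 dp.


Project P onto AB: t = 1 (clamped to [0,1])
Closest point on segment: (-9.4, -2.4)
Distance: 15.5653

15.5653


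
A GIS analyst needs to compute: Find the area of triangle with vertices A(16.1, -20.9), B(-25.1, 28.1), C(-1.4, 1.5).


Area = |x_A(y_B-y_C) + x_B(y_C-y_A) + x_C(y_A-y_B)|/2
= |428.26 + (-562.24) + 68.6|/2
= 65.38/2 = 32.69

32.69


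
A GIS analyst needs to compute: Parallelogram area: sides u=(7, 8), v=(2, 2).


|u x v| = |7*2 - 8*2|
= |14 - 16| = 2

2


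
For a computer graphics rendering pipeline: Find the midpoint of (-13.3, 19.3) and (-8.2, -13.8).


M = (((-13.3)+(-8.2))/2, (19.3+(-13.8))/2)
= (-10.75, 2.75)

(-10.75, 2.75)


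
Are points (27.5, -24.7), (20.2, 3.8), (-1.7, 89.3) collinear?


Cross product: (20.2-27.5)*(89.3-(-24.7)) - (3.8-(-24.7))*((-1.7)-27.5)
= 0

Yes, collinear


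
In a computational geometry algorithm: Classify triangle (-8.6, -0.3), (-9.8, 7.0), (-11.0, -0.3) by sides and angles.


Side lengths squared: AB^2=54.73, BC^2=54.73, CA^2=5.76
Sorted: [5.76, 54.73, 54.73]
By sides: Isosceles, By angles: Acute

Isosceles, Acute


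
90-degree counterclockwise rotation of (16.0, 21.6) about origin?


90° CCW: (x,y) -> (-y, x)
(16,21.6) -> (-21.6, 16)

(-21.6, 16)


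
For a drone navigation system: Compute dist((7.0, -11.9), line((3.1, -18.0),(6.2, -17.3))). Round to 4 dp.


|cross product| = 16.18
|line direction| = sqrt(10.1) = 3.178
Distance = 16.18/sqrt(10.1) = 5.0912

5.0912


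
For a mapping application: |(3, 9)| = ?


|u| = sqrt(3^2 + 9^2) = sqrt(90) = 9.4868

9.4868


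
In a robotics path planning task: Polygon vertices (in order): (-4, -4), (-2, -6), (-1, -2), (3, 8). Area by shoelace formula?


Shoelace sum: ((-4)*(-6) - (-2)*(-4)) + ((-2)*(-2) - (-1)*(-6)) + ((-1)*8 - 3*(-2)) + (3*(-4) - (-4)*8)
= 32
Area = |32|/2 = 16

16


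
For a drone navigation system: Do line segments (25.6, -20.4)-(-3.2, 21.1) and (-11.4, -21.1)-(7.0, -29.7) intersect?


Cross products: d1=331.08, d2=847, d3=1555.66, d4=1039.74
d1*d2 < 0 and d3*d4 < 0? no

No, they don't intersect


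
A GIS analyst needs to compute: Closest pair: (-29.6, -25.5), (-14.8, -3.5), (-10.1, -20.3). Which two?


d(P0,P1) = 26.5149, d(P0,P2) = 20.1814, d(P1,P2) = 17.4451
Closest: P1 and P2

Closest pair: (-14.8, -3.5) and (-10.1, -20.3), distance = 17.4451


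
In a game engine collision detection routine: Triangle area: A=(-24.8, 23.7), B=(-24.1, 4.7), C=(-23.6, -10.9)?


Area = |x_A(y_B-y_C) + x_B(y_C-y_A) + x_C(y_A-y_B)|/2
= |(-386.88) + 833.86 + (-448.4)|/2
= 1.42/2 = 0.71

0.71


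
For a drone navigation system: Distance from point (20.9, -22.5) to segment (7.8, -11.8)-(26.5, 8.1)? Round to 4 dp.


Project P onto AB: t = 0.043 (clamped to [0,1])
Closest point on segment: (8.6035, -10.945)
Distance: 16.8737

16.8737


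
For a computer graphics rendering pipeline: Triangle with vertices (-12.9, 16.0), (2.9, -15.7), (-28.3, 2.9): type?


Side lengths squared: AB^2=1254.53, BC^2=1319.4, CA^2=408.77
Sorted: [408.77, 1254.53, 1319.4]
By sides: Scalene, By angles: Acute

Scalene, Acute


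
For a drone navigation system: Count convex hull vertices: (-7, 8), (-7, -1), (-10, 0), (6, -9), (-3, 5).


Convex hull vertices (CCW): (-10, 0), (6, -9), (-3, 5), (-7, 8)
Count = 4

4


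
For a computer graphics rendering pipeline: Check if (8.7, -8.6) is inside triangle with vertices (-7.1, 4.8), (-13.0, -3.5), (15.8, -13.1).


Cross products: AB x AP = 210.2, BC x BP = 61.44, CA x CP = 24.04
All same sign? yes

Yes, inside


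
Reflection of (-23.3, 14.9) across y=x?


Reflection over y=x: (x,y) -> (y,x)
(-23.3, 14.9) -> (14.9, -23.3)

(14.9, -23.3)


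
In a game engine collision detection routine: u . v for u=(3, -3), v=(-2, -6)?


u . v = u_x*v_x + u_y*v_y = 3*(-2) + (-3)*(-6)
= (-6) + 18 = 12

12


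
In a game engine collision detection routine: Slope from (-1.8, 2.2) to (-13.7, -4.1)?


slope = (y2-y1)/(x2-x1) = ((-4.1)-2.2)/((-13.7)-(-1.8)) = (-6.3)/(-11.9) = 0.5294

0.5294


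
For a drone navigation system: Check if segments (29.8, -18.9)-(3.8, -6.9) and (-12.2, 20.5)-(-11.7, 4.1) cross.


Cross products: d1=669.1, d2=248.7, d3=-520.4, d4=-100
d1*d2 < 0 and d3*d4 < 0? no

No, they don't intersect


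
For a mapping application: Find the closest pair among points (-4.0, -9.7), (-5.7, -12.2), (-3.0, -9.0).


d(P0,P1) = 3.0232, d(P0,P2) = 1.2207, d(P1,P2) = 4.1869
Closest: P0 and P2

Closest pair: (-4.0, -9.7) and (-3.0, -9.0), distance = 1.2207


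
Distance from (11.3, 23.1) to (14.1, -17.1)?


dx=2.8, dy=-40.2
d^2 = 2.8^2 + (-40.2)^2 = 1623.88
d = sqrt(1623.88) = 40.2974

40.2974


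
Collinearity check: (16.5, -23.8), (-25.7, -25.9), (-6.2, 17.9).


Cross product: ((-25.7)-16.5)*(17.9-(-23.8)) - ((-25.9)-(-23.8))*((-6.2)-16.5)
= -1807.41

No, not collinear


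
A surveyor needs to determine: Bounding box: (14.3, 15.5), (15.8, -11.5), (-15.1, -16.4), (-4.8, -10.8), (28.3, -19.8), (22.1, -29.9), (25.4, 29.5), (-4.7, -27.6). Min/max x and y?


x range: [-15.1, 28.3]
y range: [-29.9, 29.5]
Bounding box: (-15.1,-29.9) to (28.3,29.5)

(-15.1,-29.9) to (28.3,29.5)


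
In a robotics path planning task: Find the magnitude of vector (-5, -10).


|u| = sqrt((-5)^2 + (-10)^2) = sqrt(125) = 11.1803

11.1803


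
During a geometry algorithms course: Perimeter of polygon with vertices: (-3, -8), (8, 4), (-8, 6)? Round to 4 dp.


Sides: (-3, -8)->(8, 4): sqrt(265) = 16.278821, (8, 4)->(-8, 6): sqrt(260) = 16.124515, (-8, 6)->(-3, -8): sqrt(221) = 14.866069
Sum = 47.269405
Perimeter = 47.2694

47.2694


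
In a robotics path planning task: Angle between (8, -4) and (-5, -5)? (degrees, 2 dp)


u.v = -20, |u| = sqrt(80) = 8.9443, |v| = sqrt(50) = 7.0711
cos(theta) = u.v/(|u||v|) = -20/sqrt(4000) = -0.316228
theta = acos(-0.316228) = 108.43 degrees

108.43 degrees


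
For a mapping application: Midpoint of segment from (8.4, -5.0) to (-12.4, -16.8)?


M = ((8.4+(-12.4))/2, ((-5)+(-16.8))/2)
= (-2, -10.9)

(-2, -10.9)


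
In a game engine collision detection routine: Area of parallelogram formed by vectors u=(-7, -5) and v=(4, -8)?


|u x v| = |(-7)*(-8) - (-5)*4|
= |56 - (-20)| = 76

76


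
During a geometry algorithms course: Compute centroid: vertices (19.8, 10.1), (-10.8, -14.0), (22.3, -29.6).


Centroid = ((x_A+x_B+x_C)/3, (y_A+y_B+y_C)/3)
= ((19.8+(-10.8)+22.3)/3, (10.1+(-14)+(-29.6))/3)
= (10.4333, -11.1667)

(10.4333, -11.1667)


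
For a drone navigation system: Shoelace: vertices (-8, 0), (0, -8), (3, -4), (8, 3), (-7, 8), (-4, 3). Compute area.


Shoelace sum: ((-8)*(-8) - 0*0) + (0*(-4) - 3*(-8)) + (3*3 - 8*(-4)) + (8*8 - (-7)*3) + ((-7)*3 - (-4)*8) + ((-4)*0 - (-8)*3)
= 249
Area = |249|/2 = 124.5

124.5


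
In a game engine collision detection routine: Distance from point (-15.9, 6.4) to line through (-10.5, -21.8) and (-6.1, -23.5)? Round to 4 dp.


|cross product| = 114.9
|line direction| = sqrt(22.25) = 4.717
Distance = 114.9/sqrt(22.25) = 24.3588

24.3588


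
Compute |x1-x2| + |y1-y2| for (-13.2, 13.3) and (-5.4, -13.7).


|(-13.2)-(-5.4)| + |13.3-(-13.7)| = 7.8 + 27 = 34.8

34.8


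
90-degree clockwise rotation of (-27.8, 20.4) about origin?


90° CW: (x,y) -> (y, -x)
(-27.8,20.4) -> (20.4, 27.8)

(20.4, 27.8)


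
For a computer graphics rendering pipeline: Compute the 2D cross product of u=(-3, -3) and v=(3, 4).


u x v = u_x*v_y - u_y*v_x = (-3)*4 - (-3)*3
= (-12) - (-9) = -3

-3


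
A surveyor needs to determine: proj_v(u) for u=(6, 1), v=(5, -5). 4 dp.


u.v = 25, |v| = sqrt(50) = 7.0711
Scalar projection = u.v / |v| = 25 / sqrt(50) = 3.5355

3.5355


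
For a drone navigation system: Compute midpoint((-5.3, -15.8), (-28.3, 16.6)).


M = (((-5.3)+(-28.3))/2, ((-15.8)+16.6)/2)
= (-16.8, 0.4)

(-16.8, 0.4)


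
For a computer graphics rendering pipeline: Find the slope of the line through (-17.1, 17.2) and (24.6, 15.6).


slope = (y2-y1)/(x2-x1) = (15.6-17.2)/(24.6-(-17.1)) = (-1.6)/41.7 = -0.0384

-0.0384


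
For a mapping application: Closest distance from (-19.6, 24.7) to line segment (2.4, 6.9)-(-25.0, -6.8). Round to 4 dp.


Project P onto AB: t = 0.3825 (clamped to [0,1])
Closest point on segment: (-8.08, 1.66)
Distance: 25.7595

25.7595


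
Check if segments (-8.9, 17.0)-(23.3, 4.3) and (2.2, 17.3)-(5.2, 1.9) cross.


Cross products: d1=-171.84, d2=285.94, d3=150.63, d4=-307.15
d1*d2 < 0 and d3*d4 < 0? yes

Yes, they intersect


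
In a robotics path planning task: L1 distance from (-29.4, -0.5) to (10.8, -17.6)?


|(-29.4)-10.8| + |(-0.5)-(-17.6)| = 40.2 + 17.1 = 57.3

57.3


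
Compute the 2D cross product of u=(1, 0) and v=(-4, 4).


u x v = u_x*v_y - u_y*v_x = 1*4 - 0*(-4)
= 4 - 0 = 4

4


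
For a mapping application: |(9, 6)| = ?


|u| = sqrt(9^2 + 6^2) = sqrt(117) = 10.8167

10.8167


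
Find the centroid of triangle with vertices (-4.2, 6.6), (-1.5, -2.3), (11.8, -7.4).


Centroid = ((x_A+x_B+x_C)/3, (y_A+y_B+y_C)/3)
= (((-4.2)+(-1.5)+11.8)/3, (6.6+(-2.3)+(-7.4))/3)
= (2.0333, -1.0333)

(2.0333, -1.0333)


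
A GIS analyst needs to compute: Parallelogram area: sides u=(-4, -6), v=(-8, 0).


|u x v| = |(-4)*0 - (-6)*(-8)|
= |0 - 48| = 48

48


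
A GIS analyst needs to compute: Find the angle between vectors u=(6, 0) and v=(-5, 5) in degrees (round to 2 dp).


u.v = -30, |u| = sqrt(36) = 6, |v| = sqrt(50) = 7.0711
cos(theta) = u.v/(|u||v|) = -30/sqrt(1800) = -0.707107
theta = acos(-0.707107) = 135 degrees

135 degrees


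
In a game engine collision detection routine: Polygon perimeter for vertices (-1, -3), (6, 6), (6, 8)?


Sides: (-1, -3)->(6, 6): sqrt(130) = 11.401754, (6, 6)->(6, 8): sqrt(4) = 2, (6, 8)->(-1, -3): sqrt(170) = 13.038405
Sum = 26.440159
Perimeter = 26.4402

26.4402


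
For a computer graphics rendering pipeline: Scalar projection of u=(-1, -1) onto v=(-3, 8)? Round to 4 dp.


u.v = -5, |v| = sqrt(73) = 8.544
Scalar projection = u.v / |v| = -5 / sqrt(73) = -0.5852

-0.5852


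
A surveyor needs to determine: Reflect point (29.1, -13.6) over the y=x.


Reflection over y=x: (x,y) -> (y,x)
(29.1, -13.6) -> (-13.6, 29.1)

(-13.6, 29.1)


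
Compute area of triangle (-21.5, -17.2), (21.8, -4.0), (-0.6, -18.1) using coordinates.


Area = |x_A(y_B-y_C) + x_B(y_C-y_A) + x_C(y_A-y_B)|/2
= |(-303.15) + (-19.62) + 7.92|/2
= 314.85/2 = 157.425

157.425


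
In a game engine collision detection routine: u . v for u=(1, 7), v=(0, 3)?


u . v = u_x*v_x + u_y*v_y = 1*0 + 7*3
= 0 + 21 = 21

21


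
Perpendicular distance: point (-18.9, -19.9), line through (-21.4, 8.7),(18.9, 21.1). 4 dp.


|cross product| = 1183.58
|line direction| = sqrt(1777.85) = 42.1646
Distance = 1183.58/sqrt(1777.85) = 28.0705

28.0705


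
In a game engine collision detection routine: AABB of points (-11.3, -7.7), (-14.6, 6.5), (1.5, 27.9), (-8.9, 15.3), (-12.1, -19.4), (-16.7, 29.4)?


x range: [-16.7, 1.5]
y range: [-19.4, 29.4]
Bounding box: (-16.7,-19.4) to (1.5,29.4)

(-16.7,-19.4) to (1.5,29.4)


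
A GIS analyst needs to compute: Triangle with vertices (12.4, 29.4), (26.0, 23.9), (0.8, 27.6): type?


Side lengths squared: AB^2=215.21, BC^2=648.73, CA^2=137.8
Sorted: [137.8, 215.21, 648.73]
By sides: Scalene, By angles: Obtuse

Scalene, Obtuse


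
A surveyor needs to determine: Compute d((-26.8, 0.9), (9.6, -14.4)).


dx=36.4, dy=-15.3
d^2 = 36.4^2 + (-15.3)^2 = 1559.05
d = sqrt(1559.05) = 39.4848

39.4848


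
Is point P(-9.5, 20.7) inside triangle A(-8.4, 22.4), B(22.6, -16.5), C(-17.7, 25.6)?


Cross products: AB x AP = -95.49, BC x BP = -147.75, CA x CP = -19.33
All same sign? yes

Yes, inside


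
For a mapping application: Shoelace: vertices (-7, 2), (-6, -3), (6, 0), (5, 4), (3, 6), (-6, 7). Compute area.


Shoelace sum: ((-7)*(-3) - (-6)*2) + ((-6)*0 - 6*(-3)) + (6*4 - 5*0) + (5*6 - 3*4) + (3*7 - (-6)*6) + ((-6)*2 - (-7)*7)
= 187
Area = |187|/2 = 93.5

93.5


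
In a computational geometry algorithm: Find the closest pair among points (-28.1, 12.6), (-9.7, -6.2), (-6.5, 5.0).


d(P0,P1) = 26.3059, d(P0,P2) = 22.898, d(P1,P2) = 11.6482
Closest: P1 and P2

Closest pair: (-9.7, -6.2) and (-6.5, 5.0), distance = 11.6482


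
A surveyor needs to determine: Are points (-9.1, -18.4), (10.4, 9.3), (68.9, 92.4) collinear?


Cross product: (10.4-(-9.1))*(92.4-(-18.4)) - (9.3-(-18.4))*(68.9-(-9.1))
= 0

Yes, collinear


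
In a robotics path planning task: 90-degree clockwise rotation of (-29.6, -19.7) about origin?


90° CW: (x,y) -> (y, -x)
(-29.6,-19.7) -> (-19.7, 29.6)

(-19.7, 29.6)


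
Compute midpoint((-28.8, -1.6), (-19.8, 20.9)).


M = (((-28.8)+(-19.8))/2, ((-1.6)+20.9)/2)
= (-24.3, 9.65)

(-24.3, 9.65)


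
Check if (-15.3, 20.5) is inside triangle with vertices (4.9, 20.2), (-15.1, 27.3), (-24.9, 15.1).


Cross products: AB x AP = 137.42, BC x BP = 64.2, CA x CP = 111.96
All same sign? yes

Yes, inside


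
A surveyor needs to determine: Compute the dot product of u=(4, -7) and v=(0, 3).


u . v = u_x*v_x + u_y*v_y = 4*0 + (-7)*3
= 0 + (-21) = -21

-21


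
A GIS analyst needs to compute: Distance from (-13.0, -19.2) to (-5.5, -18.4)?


dx=7.5, dy=0.8
d^2 = 7.5^2 + 0.8^2 = 56.89
d = sqrt(56.89) = 7.5425

7.5425


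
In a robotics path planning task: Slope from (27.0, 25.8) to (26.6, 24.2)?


slope = (y2-y1)/(x2-x1) = (24.2-25.8)/(26.6-27) = (-1.6)/(-0.4) = 4

4


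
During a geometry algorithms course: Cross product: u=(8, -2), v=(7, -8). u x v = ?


u x v = u_x*v_y - u_y*v_x = 8*(-8) - (-2)*7
= (-64) - (-14) = -50

-50


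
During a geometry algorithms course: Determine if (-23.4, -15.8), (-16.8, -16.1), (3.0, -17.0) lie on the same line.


Cross product: ((-16.8)-(-23.4))*((-17)-(-15.8)) - ((-16.1)-(-15.8))*(3-(-23.4))
= 0

Yes, collinear


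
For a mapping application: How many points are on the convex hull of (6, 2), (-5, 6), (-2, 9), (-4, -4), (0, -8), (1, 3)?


Convex hull vertices (CCW): (-5, 6), (-4, -4), (0, -8), (6, 2), (-2, 9)
Count = 5

5


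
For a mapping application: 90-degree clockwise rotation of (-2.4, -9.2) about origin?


90° CW: (x,y) -> (y, -x)
(-2.4,-9.2) -> (-9.2, 2.4)

(-9.2, 2.4)


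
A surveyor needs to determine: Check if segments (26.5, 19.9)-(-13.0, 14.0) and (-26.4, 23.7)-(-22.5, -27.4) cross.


Cross products: d1=2688.37, d2=646.91, d3=-462.21, d4=1579.25
d1*d2 < 0 and d3*d4 < 0? no

No, they don't intersect


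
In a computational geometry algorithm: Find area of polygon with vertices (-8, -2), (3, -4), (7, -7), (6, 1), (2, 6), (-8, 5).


Shoelace sum: ((-8)*(-4) - 3*(-2)) + (3*(-7) - 7*(-4)) + (7*1 - 6*(-7)) + (6*6 - 2*1) + (2*5 - (-8)*6) + ((-8)*(-2) - (-8)*5)
= 242
Area = |242|/2 = 121

121


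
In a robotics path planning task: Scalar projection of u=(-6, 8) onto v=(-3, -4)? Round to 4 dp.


u.v = -14, |v| = sqrt(25) = 5
Scalar projection = u.v / |v| = -14 / sqrt(25) = -2.8

-2.8


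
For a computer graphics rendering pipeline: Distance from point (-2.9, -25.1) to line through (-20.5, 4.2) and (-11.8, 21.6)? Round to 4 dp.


|cross product| = 561.15
|line direction| = sqrt(378.45) = 19.4538
Distance = 561.15/sqrt(378.45) = 28.8453

28.8453


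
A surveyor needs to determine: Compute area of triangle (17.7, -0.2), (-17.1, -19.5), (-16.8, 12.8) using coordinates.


Area = |x_A(y_B-y_C) + x_B(y_C-y_A) + x_C(y_A-y_B)|/2
= |(-571.71) + (-222.3) + (-324.24)|/2
= 1118.25/2 = 559.125

559.125


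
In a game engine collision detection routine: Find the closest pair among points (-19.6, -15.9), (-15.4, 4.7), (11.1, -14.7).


d(P0,P1) = 21.0238, d(P0,P2) = 30.7234, d(P1,P2) = 32.8422
Closest: P0 and P1

Closest pair: (-19.6, -15.9) and (-15.4, 4.7), distance = 21.0238


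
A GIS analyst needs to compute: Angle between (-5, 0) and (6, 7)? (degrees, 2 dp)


u.v = -30, |u| = sqrt(25) = 5, |v| = sqrt(85) = 9.2195
cos(theta) = u.v/(|u||v|) = -30/sqrt(2125) = -0.650791
theta = acos(-0.650791) = 130.6 degrees

130.6 degrees


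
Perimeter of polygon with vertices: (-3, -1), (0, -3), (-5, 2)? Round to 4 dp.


Sides: (-3, -1)->(0, -3): sqrt(13) = 3.605551, (0, -3)->(-5, 2): sqrt(50) = 7.071068, (-5, 2)->(-3, -1): sqrt(13) = 3.605551
Sum = 14.28217
Perimeter = 14.2822

14.2822


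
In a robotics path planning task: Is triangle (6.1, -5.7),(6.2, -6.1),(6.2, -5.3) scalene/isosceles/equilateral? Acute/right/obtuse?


Side lengths squared: AB^2=0.17, BC^2=0.64, CA^2=0.17
Sorted: [0.17, 0.17, 0.64]
By sides: Isosceles, By angles: Obtuse

Isosceles, Obtuse


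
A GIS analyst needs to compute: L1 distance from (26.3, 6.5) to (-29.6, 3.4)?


|26.3-(-29.6)| + |6.5-3.4| = 55.9 + 3.1 = 59

59


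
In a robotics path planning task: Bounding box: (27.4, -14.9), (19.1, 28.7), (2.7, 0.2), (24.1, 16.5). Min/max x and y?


x range: [2.7, 27.4]
y range: [-14.9, 28.7]
Bounding box: (2.7,-14.9) to (27.4,28.7)

(2.7,-14.9) to (27.4,28.7)


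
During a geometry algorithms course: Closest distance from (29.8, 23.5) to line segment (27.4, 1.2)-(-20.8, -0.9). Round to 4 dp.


Project P onto AB: t = 0 (clamped to [0,1])
Closest point on segment: (27.4, 1.2)
Distance: 22.4288

22.4288


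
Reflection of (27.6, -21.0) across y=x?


Reflection over y=x: (x,y) -> (y,x)
(27.6, -21) -> (-21, 27.6)

(-21, 27.6)


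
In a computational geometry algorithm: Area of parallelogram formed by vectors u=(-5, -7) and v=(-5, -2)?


|u x v| = |(-5)*(-2) - (-7)*(-5)|
= |10 - 35| = 25

25


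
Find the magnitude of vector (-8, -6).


|u| = sqrt((-8)^2 + (-6)^2) = sqrt(100) = 10

10


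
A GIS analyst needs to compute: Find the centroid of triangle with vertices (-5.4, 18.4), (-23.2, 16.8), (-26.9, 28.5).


Centroid = ((x_A+x_B+x_C)/3, (y_A+y_B+y_C)/3)
= (((-5.4)+(-23.2)+(-26.9))/3, (18.4+16.8+28.5)/3)
= (-18.5, 21.2333)

(-18.5, 21.2333)


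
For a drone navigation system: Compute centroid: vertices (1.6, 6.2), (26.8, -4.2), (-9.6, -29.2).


Centroid = ((x_A+x_B+x_C)/3, (y_A+y_B+y_C)/3)
= ((1.6+26.8+(-9.6))/3, (6.2+(-4.2)+(-29.2))/3)
= (6.2667, -9.0667)

(6.2667, -9.0667)


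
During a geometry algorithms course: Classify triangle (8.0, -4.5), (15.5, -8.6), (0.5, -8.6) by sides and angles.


Side lengths squared: AB^2=73.06, BC^2=225, CA^2=73.06
Sorted: [73.06, 73.06, 225]
By sides: Isosceles, By angles: Obtuse

Isosceles, Obtuse


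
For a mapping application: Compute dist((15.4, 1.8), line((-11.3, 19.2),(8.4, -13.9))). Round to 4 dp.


|cross product| = 540.99
|line direction| = sqrt(1483.7) = 38.5188
Distance = 540.99/sqrt(1483.7) = 14.0448

14.0448


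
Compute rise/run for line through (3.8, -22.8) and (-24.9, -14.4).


slope = (y2-y1)/(x2-x1) = ((-14.4)-(-22.8))/((-24.9)-3.8) = 8.4/(-28.7) = -0.2927

-0.2927


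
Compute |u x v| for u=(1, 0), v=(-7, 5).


|u x v| = |1*5 - 0*(-7)|
= |5 - 0| = 5

5


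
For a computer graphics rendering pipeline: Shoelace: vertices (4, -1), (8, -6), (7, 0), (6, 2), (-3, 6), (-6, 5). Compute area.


Shoelace sum: (4*(-6) - 8*(-1)) + (8*0 - 7*(-6)) + (7*2 - 6*0) + (6*6 - (-3)*2) + ((-3)*5 - (-6)*6) + ((-6)*(-1) - 4*5)
= 89
Area = |89|/2 = 44.5

44.5


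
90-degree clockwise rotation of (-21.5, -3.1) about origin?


90° CW: (x,y) -> (y, -x)
(-21.5,-3.1) -> (-3.1, 21.5)

(-3.1, 21.5)


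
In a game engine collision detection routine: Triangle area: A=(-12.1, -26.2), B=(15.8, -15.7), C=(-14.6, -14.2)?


Area = |x_A(y_B-y_C) + x_B(y_C-y_A) + x_C(y_A-y_B)|/2
= |18.15 + 189.6 + 153.3|/2
= 361.05/2 = 180.525

180.525


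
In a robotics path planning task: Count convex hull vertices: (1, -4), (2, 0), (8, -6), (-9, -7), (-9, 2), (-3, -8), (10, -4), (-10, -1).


Convex hull vertices (CCW): (-10, -1), (-9, -7), (-3, -8), (8, -6), (10, -4), (2, 0), (-9, 2)
Count = 7

7


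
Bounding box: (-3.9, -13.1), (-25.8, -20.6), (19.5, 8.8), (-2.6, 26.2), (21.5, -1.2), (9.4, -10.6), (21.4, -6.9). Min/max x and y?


x range: [-25.8, 21.5]
y range: [-20.6, 26.2]
Bounding box: (-25.8,-20.6) to (21.5,26.2)

(-25.8,-20.6) to (21.5,26.2)


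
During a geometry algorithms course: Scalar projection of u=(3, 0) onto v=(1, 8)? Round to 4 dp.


u.v = 3, |v| = sqrt(65) = 8.0623
Scalar projection = u.v / |v| = 3 / sqrt(65) = 0.3721

0.3721


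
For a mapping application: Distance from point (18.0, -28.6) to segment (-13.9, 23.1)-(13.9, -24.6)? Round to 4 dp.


Project P onto AB: t = 1 (clamped to [0,1])
Closest point on segment: (13.9, -24.6)
Distance: 5.728

5.728


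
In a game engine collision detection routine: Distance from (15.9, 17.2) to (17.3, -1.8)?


dx=1.4, dy=-19
d^2 = 1.4^2 + (-19)^2 = 362.96
d = sqrt(362.96) = 19.0515

19.0515


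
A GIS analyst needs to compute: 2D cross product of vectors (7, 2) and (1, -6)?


u x v = u_x*v_y - u_y*v_x = 7*(-6) - 2*1
= (-42) - 2 = -44

-44


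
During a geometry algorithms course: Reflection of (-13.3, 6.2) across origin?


Reflection over origin: (x,y) -> (-x,-y)
(-13.3, 6.2) -> (13.3, -6.2)

(13.3, -6.2)


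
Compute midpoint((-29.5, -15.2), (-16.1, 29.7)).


M = (((-29.5)+(-16.1))/2, ((-15.2)+29.7)/2)
= (-22.8, 7.25)

(-22.8, 7.25)


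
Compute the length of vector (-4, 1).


|u| = sqrt((-4)^2 + 1^2) = sqrt(17) = 4.1231

4.1231


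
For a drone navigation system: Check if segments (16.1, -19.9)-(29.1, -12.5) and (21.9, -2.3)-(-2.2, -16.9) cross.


Cross products: d1=339.48, d2=350.94, d3=185.88, d4=174.42
d1*d2 < 0 and d3*d4 < 0? no

No, they don't intersect


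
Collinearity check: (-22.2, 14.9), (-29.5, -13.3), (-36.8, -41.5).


Cross product: ((-29.5)-(-22.2))*((-41.5)-14.9) - ((-13.3)-14.9)*((-36.8)-(-22.2))
= 0

Yes, collinear


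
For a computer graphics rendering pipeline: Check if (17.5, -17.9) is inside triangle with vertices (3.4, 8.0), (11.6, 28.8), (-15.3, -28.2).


Cross products: AB x AP = -505.66, BC x BP = 1592.53, CA x CP = -994.75
All same sign? no

No, outside


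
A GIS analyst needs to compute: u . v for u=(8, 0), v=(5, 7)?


u . v = u_x*v_x + u_y*v_y = 8*5 + 0*7
= 40 + 0 = 40

40


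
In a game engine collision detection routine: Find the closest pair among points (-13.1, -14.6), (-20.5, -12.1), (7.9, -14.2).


d(P0,P1) = 7.8109, d(P0,P2) = 21.0038, d(P1,P2) = 28.4775
Closest: P0 and P1

Closest pair: (-13.1, -14.6) and (-20.5, -12.1), distance = 7.8109


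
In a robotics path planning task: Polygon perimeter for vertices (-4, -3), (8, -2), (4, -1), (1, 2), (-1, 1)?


Sides: (-4, -3)->(8, -2): sqrt(145) = 12.041595, (8, -2)->(4, -1): sqrt(17) = 4.123106, (4, -1)->(1, 2): sqrt(18) = 4.242641, (1, 2)->(-1, 1): sqrt(5) = 2.236068, (-1, 1)->(-4, -3): sqrt(25) = 5
Sum = 27.64341
Perimeter = 27.6434

27.6434


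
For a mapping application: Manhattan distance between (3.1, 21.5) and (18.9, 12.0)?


|3.1-18.9| + |21.5-12| = 15.8 + 9.5 = 25.3

25.3


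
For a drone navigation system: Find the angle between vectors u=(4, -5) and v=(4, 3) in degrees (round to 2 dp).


u.v = 1, |u| = sqrt(41) = 6.4031, |v| = sqrt(25) = 5
cos(theta) = u.v/(|u||v|) = 1/sqrt(1025) = 0.031235
theta = acos(0.031235) = 88.21 degrees

88.21 degrees


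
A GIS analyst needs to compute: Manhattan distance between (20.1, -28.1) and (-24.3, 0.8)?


|20.1-(-24.3)| + |(-28.1)-0.8| = 44.4 + 28.9 = 73.3

73.3


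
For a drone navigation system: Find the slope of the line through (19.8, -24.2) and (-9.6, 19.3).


slope = (y2-y1)/(x2-x1) = (19.3-(-24.2))/((-9.6)-19.8) = 43.5/(-29.4) = -1.4796

-1.4796


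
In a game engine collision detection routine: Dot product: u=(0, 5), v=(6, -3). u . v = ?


u . v = u_x*v_x + u_y*v_y = 0*6 + 5*(-3)
= 0 + (-15) = -15

-15


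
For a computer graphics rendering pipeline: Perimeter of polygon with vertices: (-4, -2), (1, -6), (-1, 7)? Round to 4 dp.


Sides: (-4, -2)->(1, -6): sqrt(41) = 6.403124, (1, -6)->(-1, 7): sqrt(173) = 13.152946, (-1, 7)->(-4, -2): sqrt(90) = 9.486833
Sum = 29.042903
Perimeter = 29.0429

29.0429


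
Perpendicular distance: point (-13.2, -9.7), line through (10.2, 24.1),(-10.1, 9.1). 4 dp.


|cross product| = 335.14
|line direction| = sqrt(637.09) = 25.2406
Distance = 335.14/sqrt(637.09) = 13.2778

13.2778
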